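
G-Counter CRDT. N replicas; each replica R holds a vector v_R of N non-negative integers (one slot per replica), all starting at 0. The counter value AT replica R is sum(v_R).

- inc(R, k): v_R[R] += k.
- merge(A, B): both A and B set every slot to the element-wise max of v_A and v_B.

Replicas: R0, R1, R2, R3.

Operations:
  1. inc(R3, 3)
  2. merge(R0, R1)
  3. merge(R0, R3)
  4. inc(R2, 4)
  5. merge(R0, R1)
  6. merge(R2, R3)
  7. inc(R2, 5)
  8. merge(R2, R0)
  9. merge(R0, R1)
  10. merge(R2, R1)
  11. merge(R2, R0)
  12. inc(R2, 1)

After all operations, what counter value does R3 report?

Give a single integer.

Op 1: inc R3 by 3 -> R3=(0,0,0,3) value=3
Op 2: merge R0<->R1 -> R0=(0,0,0,0) R1=(0,0,0,0)
Op 3: merge R0<->R3 -> R0=(0,0,0,3) R3=(0,0,0,3)
Op 4: inc R2 by 4 -> R2=(0,0,4,0) value=4
Op 5: merge R0<->R1 -> R0=(0,0,0,3) R1=(0,0,0,3)
Op 6: merge R2<->R3 -> R2=(0,0,4,3) R3=(0,0,4,3)
Op 7: inc R2 by 5 -> R2=(0,0,9,3) value=12
Op 8: merge R2<->R0 -> R2=(0,0,9,3) R0=(0,0,9,3)
Op 9: merge R0<->R1 -> R0=(0,0,9,3) R1=(0,0,9,3)
Op 10: merge R2<->R1 -> R2=(0,0,9,3) R1=(0,0,9,3)
Op 11: merge R2<->R0 -> R2=(0,0,9,3) R0=(0,0,9,3)
Op 12: inc R2 by 1 -> R2=(0,0,10,3) value=13

Answer: 7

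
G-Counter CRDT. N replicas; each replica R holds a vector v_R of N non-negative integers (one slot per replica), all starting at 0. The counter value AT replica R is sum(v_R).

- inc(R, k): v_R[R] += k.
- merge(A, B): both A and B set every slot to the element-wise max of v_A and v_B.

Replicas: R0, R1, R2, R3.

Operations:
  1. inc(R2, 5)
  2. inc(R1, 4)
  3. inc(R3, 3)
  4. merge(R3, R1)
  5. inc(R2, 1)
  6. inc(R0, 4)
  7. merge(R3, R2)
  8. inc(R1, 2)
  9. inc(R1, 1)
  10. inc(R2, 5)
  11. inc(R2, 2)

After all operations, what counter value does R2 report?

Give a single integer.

Op 1: inc R2 by 5 -> R2=(0,0,5,0) value=5
Op 2: inc R1 by 4 -> R1=(0,4,0,0) value=4
Op 3: inc R3 by 3 -> R3=(0,0,0,3) value=3
Op 4: merge R3<->R1 -> R3=(0,4,0,3) R1=(0,4,0,3)
Op 5: inc R2 by 1 -> R2=(0,0,6,0) value=6
Op 6: inc R0 by 4 -> R0=(4,0,0,0) value=4
Op 7: merge R3<->R2 -> R3=(0,4,6,3) R2=(0,4,6,3)
Op 8: inc R1 by 2 -> R1=(0,6,0,3) value=9
Op 9: inc R1 by 1 -> R1=(0,7,0,3) value=10
Op 10: inc R2 by 5 -> R2=(0,4,11,3) value=18
Op 11: inc R2 by 2 -> R2=(0,4,13,3) value=20

Answer: 20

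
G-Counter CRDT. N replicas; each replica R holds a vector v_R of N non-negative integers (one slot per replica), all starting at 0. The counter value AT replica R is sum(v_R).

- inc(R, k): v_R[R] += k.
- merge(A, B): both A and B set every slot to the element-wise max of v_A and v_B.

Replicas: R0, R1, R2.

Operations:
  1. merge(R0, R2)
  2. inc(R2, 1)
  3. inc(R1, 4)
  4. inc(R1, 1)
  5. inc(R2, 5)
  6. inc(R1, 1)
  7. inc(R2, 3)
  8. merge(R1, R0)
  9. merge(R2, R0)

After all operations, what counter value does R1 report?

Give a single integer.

Answer: 6

Derivation:
Op 1: merge R0<->R2 -> R0=(0,0,0) R2=(0,0,0)
Op 2: inc R2 by 1 -> R2=(0,0,1) value=1
Op 3: inc R1 by 4 -> R1=(0,4,0) value=4
Op 4: inc R1 by 1 -> R1=(0,5,0) value=5
Op 5: inc R2 by 5 -> R2=(0,0,6) value=6
Op 6: inc R1 by 1 -> R1=(0,6,0) value=6
Op 7: inc R2 by 3 -> R2=(0,0,9) value=9
Op 8: merge R1<->R0 -> R1=(0,6,0) R0=(0,6,0)
Op 9: merge R2<->R0 -> R2=(0,6,9) R0=(0,6,9)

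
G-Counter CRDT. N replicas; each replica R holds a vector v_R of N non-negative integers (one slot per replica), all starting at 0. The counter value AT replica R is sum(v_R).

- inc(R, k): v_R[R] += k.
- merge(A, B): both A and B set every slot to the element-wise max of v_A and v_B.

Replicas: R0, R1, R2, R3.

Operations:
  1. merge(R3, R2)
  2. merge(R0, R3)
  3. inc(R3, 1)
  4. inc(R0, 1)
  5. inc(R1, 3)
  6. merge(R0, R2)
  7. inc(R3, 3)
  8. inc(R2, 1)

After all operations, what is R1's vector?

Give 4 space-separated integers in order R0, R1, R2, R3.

Answer: 0 3 0 0

Derivation:
Op 1: merge R3<->R2 -> R3=(0,0,0,0) R2=(0,0,0,0)
Op 2: merge R0<->R3 -> R0=(0,0,0,0) R3=(0,0,0,0)
Op 3: inc R3 by 1 -> R3=(0,0,0,1) value=1
Op 4: inc R0 by 1 -> R0=(1,0,0,0) value=1
Op 5: inc R1 by 3 -> R1=(0,3,0,0) value=3
Op 6: merge R0<->R2 -> R0=(1,0,0,0) R2=(1,0,0,0)
Op 7: inc R3 by 3 -> R3=(0,0,0,4) value=4
Op 8: inc R2 by 1 -> R2=(1,0,1,0) value=2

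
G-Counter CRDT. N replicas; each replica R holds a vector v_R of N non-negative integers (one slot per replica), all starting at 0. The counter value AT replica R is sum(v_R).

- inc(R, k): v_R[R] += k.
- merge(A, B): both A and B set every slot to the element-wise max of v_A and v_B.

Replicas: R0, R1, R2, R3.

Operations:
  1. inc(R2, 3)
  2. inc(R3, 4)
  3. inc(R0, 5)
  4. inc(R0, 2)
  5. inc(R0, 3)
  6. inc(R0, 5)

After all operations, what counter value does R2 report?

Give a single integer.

Op 1: inc R2 by 3 -> R2=(0,0,3,0) value=3
Op 2: inc R3 by 4 -> R3=(0,0,0,4) value=4
Op 3: inc R0 by 5 -> R0=(5,0,0,0) value=5
Op 4: inc R0 by 2 -> R0=(7,0,0,0) value=7
Op 5: inc R0 by 3 -> R0=(10,0,0,0) value=10
Op 6: inc R0 by 5 -> R0=(15,0,0,0) value=15

Answer: 3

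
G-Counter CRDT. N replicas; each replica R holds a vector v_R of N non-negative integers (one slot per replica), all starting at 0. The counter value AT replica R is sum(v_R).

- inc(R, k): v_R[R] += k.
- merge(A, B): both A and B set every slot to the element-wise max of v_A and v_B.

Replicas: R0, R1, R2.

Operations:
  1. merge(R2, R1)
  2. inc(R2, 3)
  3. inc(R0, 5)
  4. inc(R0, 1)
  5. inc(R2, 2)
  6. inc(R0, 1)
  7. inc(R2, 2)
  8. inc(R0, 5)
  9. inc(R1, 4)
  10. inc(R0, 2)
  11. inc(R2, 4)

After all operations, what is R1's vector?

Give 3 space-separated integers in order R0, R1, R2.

Answer: 0 4 0

Derivation:
Op 1: merge R2<->R1 -> R2=(0,0,0) R1=(0,0,0)
Op 2: inc R2 by 3 -> R2=(0,0,3) value=3
Op 3: inc R0 by 5 -> R0=(5,0,0) value=5
Op 4: inc R0 by 1 -> R0=(6,0,0) value=6
Op 5: inc R2 by 2 -> R2=(0,0,5) value=5
Op 6: inc R0 by 1 -> R0=(7,0,0) value=7
Op 7: inc R2 by 2 -> R2=(0,0,7) value=7
Op 8: inc R0 by 5 -> R0=(12,0,0) value=12
Op 9: inc R1 by 4 -> R1=(0,4,0) value=4
Op 10: inc R0 by 2 -> R0=(14,0,0) value=14
Op 11: inc R2 by 4 -> R2=(0,0,11) value=11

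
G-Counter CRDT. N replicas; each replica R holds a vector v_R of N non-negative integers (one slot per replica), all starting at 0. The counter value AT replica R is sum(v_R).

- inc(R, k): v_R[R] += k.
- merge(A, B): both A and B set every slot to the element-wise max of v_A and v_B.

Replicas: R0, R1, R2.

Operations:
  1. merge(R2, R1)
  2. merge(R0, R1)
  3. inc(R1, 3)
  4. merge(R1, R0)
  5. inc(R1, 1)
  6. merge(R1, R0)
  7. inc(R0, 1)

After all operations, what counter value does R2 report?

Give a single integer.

Op 1: merge R2<->R1 -> R2=(0,0,0) R1=(0,0,0)
Op 2: merge R0<->R1 -> R0=(0,0,0) R1=(0,0,0)
Op 3: inc R1 by 3 -> R1=(0,3,0) value=3
Op 4: merge R1<->R0 -> R1=(0,3,0) R0=(0,3,0)
Op 5: inc R1 by 1 -> R1=(0,4,0) value=4
Op 6: merge R1<->R0 -> R1=(0,4,0) R0=(0,4,0)
Op 7: inc R0 by 1 -> R0=(1,4,0) value=5

Answer: 0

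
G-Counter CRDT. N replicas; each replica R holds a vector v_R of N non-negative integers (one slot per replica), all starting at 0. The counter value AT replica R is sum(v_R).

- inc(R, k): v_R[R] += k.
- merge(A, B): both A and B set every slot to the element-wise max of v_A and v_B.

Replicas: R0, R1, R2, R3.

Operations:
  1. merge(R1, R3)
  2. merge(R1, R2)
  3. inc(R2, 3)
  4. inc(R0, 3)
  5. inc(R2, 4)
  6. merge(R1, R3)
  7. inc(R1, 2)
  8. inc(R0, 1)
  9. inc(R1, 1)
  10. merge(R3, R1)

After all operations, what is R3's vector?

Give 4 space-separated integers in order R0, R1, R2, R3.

Op 1: merge R1<->R3 -> R1=(0,0,0,0) R3=(0,0,0,0)
Op 2: merge R1<->R2 -> R1=(0,0,0,0) R2=(0,0,0,0)
Op 3: inc R2 by 3 -> R2=(0,0,3,0) value=3
Op 4: inc R0 by 3 -> R0=(3,0,0,0) value=3
Op 5: inc R2 by 4 -> R2=(0,0,7,0) value=7
Op 6: merge R1<->R3 -> R1=(0,0,0,0) R3=(0,0,0,0)
Op 7: inc R1 by 2 -> R1=(0,2,0,0) value=2
Op 8: inc R0 by 1 -> R0=(4,0,0,0) value=4
Op 9: inc R1 by 1 -> R1=(0,3,0,0) value=3
Op 10: merge R3<->R1 -> R3=(0,3,0,0) R1=(0,3,0,0)

Answer: 0 3 0 0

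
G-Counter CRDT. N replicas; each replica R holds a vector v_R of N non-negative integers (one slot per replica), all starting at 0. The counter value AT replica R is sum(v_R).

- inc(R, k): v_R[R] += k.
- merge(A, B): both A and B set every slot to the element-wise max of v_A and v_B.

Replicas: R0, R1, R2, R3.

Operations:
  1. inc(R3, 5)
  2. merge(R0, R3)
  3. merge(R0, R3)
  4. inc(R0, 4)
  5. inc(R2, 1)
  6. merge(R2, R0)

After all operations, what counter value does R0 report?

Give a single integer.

Answer: 10

Derivation:
Op 1: inc R3 by 5 -> R3=(0,0,0,5) value=5
Op 2: merge R0<->R3 -> R0=(0,0,0,5) R3=(0,0,0,5)
Op 3: merge R0<->R3 -> R0=(0,0,0,5) R3=(0,0,0,5)
Op 4: inc R0 by 4 -> R0=(4,0,0,5) value=9
Op 5: inc R2 by 1 -> R2=(0,0,1,0) value=1
Op 6: merge R2<->R0 -> R2=(4,0,1,5) R0=(4,0,1,5)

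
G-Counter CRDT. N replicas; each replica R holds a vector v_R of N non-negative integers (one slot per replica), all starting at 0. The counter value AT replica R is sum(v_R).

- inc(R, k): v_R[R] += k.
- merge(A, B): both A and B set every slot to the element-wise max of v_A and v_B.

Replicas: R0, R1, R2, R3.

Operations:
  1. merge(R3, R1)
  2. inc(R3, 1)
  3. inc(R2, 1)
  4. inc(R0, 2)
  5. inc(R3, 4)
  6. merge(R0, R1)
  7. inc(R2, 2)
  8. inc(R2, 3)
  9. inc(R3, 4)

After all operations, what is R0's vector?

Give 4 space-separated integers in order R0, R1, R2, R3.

Op 1: merge R3<->R1 -> R3=(0,0,0,0) R1=(0,0,0,0)
Op 2: inc R3 by 1 -> R3=(0,0,0,1) value=1
Op 3: inc R2 by 1 -> R2=(0,0,1,0) value=1
Op 4: inc R0 by 2 -> R0=(2,0,0,0) value=2
Op 5: inc R3 by 4 -> R3=(0,0,0,5) value=5
Op 6: merge R0<->R1 -> R0=(2,0,0,0) R1=(2,0,0,0)
Op 7: inc R2 by 2 -> R2=(0,0,3,0) value=3
Op 8: inc R2 by 3 -> R2=(0,0,6,0) value=6
Op 9: inc R3 by 4 -> R3=(0,0,0,9) value=9

Answer: 2 0 0 0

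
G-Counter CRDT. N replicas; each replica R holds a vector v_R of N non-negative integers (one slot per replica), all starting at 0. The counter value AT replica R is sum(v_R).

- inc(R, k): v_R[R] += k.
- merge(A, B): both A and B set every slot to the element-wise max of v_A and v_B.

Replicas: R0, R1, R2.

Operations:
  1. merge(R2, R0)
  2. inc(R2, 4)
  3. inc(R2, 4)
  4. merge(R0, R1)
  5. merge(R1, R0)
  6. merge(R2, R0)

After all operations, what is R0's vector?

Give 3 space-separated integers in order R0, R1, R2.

Op 1: merge R2<->R0 -> R2=(0,0,0) R0=(0,0,0)
Op 2: inc R2 by 4 -> R2=(0,0,4) value=4
Op 3: inc R2 by 4 -> R2=(0,0,8) value=8
Op 4: merge R0<->R1 -> R0=(0,0,0) R1=(0,0,0)
Op 5: merge R1<->R0 -> R1=(0,0,0) R0=(0,0,0)
Op 6: merge R2<->R0 -> R2=(0,0,8) R0=(0,0,8)

Answer: 0 0 8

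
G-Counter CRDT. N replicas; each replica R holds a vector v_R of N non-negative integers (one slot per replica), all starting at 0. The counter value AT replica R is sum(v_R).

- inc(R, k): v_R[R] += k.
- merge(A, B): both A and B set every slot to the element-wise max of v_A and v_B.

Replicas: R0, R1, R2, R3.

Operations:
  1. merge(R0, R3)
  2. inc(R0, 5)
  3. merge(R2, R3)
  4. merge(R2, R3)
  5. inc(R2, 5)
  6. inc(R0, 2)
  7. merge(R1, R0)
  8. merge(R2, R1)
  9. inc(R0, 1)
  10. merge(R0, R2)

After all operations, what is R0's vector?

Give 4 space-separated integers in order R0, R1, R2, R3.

Op 1: merge R0<->R3 -> R0=(0,0,0,0) R3=(0,0,0,0)
Op 2: inc R0 by 5 -> R0=(5,0,0,0) value=5
Op 3: merge R2<->R3 -> R2=(0,0,0,0) R3=(0,0,0,0)
Op 4: merge R2<->R3 -> R2=(0,0,0,0) R3=(0,0,0,0)
Op 5: inc R2 by 5 -> R2=(0,0,5,0) value=5
Op 6: inc R0 by 2 -> R0=(7,0,0,0) value=7
Op 7: merge R1<->R0 -> R1=(7,0,0,0) R0=(7,0,0,0)
Op 8: merge R2<->R1 -> R2=(7,0,5,0) R1=(7,0,5,0)
Op 9: inc R0 by 1 -> R0=(8,0,0,0) value=8
Op 10: merge R0<->R2 -> R0=(8,0,5,0) R2=(8,0,5,0)

Answer: 8 0 5 0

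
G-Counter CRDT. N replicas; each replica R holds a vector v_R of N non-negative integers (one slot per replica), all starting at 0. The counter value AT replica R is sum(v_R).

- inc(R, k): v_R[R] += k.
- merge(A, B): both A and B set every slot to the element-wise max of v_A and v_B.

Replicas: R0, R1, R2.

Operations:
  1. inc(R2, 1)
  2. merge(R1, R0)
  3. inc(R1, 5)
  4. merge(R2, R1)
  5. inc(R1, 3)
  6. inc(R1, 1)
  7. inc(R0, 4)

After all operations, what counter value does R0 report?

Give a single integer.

Answer: 4

Derivation:
Op 1: inc R2 by 1 -> R2=(0,0,1) value=1
Op 2: merge R1<->R0 -> R1=(0,0,0) R0=(0,0,0)
Op 3: inc R1 by 5 -> R1=(0,5,0) value=5
Op 4: merge R2<->R1 -> R2=(0,5,1) R1=(0,5,1)
Op 5: inc R1 by 3 -> R1=(0,8,1) value=9
Op 6: inc R1 by 1 -> R1=(0,9,1) value=10
Op 7: inc R0 by 4 -> R0=(4,0,0) value=4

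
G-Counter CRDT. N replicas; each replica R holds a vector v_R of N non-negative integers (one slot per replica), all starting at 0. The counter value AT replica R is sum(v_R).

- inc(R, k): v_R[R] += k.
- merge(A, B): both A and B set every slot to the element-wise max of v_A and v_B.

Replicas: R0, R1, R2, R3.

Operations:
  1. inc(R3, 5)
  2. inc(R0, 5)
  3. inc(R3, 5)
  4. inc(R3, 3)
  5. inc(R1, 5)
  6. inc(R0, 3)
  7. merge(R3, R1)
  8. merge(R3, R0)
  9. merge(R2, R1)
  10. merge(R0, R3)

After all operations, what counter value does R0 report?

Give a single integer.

Op 1: inc R3 by 5 -> R3=(0,0,0,5) value=5
Op 2: inc R0 by 5 -> R0=(5,0,0,0) value=5
Op 3: inc R3 by 5 -> R3=(0,0,0,10) value=10
Op 4: inc R3 by 3 -> R3=(0,0,0,13) value=13
Op 5: inc R1 by 5 -> R1=(0,5,0,0) value=5
Op 6: inc R0 by 3 -> R0=(8,0,0,0) value=8
Op 7: merge R3<->R1 -> R3=(0,5,0,13) R1=(0,5,0,13)
Op 8: merge R3<->R0 -> R3=(8,5,0,13) R0=(8,5,0,13)
Op 9: merge R2<->R1 -> R2=(0,5,0,13) R1=(0,5,0,13)
Op 10: merge R0<->R3 -> R0=(8,5,0,13) R3=(8,5,0,13)

Answer: 26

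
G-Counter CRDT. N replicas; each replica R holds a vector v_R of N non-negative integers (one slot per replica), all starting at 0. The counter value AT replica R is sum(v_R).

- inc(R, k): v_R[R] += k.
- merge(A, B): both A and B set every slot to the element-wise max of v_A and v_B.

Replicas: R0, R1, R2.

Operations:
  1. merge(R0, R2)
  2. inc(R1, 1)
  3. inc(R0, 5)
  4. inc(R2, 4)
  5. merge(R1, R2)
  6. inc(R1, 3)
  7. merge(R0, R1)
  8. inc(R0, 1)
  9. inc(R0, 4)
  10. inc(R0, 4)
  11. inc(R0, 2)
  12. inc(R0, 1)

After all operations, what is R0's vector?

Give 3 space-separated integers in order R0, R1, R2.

Op 1: merge R0<->R2 -> R0=(0,0,0) R2=(0,0,0)
Op 2: inc R1 by 1 -> R1=(0,1,0) value=1
Op 3: inc R0 by 5 -> R0=(5,0,0) value=5
Op 4: inc R2 by 4 -> R2=(0,0,4) value=4
Op 5: merge R1<->R2 -> R1=(0,1,4) R2=(0,1,4)
Op 6: inc R1 by 3 -> R1=(0,4,4) value=8
Op 7: merge R0<->R1 -> R0=(5,4,4) R1=(5,4,4)
Op 8: inc R0 by 1 -> R0=(6,4,4) value=14
Op 9: inc R0 by 4 -> R0=(10,4,4) value=18
Op 10: inc R0 by 4 -> R0=(14,4,4) value=22
Op 11: inc R0 by 2 -> R0=(16,4,4) value=24
Op 12: inc R0 by 1 -> R0=(17,4,4) value=25

Answer: 17 4 4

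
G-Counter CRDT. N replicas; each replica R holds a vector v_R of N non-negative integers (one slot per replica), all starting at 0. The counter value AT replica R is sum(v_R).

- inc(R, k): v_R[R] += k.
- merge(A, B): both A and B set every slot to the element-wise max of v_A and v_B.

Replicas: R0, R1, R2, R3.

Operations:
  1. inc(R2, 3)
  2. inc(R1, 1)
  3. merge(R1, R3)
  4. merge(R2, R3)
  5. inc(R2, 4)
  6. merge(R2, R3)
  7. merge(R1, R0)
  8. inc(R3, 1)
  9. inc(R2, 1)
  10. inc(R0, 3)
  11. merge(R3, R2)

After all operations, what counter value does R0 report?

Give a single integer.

Answer: 4

Derivation:
Op 1: inc R2 by 3 -> R2=(0,0,3,0) value=3
Op 2: inc R1 by 1 -> R1=(0,1,0,0) value=1
Op 3: merge R1<->R3 -> R1=(0,1,0,0) R3=(0,1,0,0)
Op 4: merge R2<->R3 -> R2=(0,1,3,0) R3=(0,1,3,0)
Op 5: inc R2 by 4 -> R2=(0,1,7,0) value=8
Op 6: merge R2<->R3 -> R2=(0,1,7,0) R3=(0,1,7,0)
Op 7: merge R1<->R0 -> R1=(0,1,0,0) R0=(0,1,0,0)
Op 8: inc R3 by 1 -> R3=(0,1,7,1) value=9
Op 9: inc R2 by 1 -> R2=(0,1,8,0) value=9
Op 10: inc R0 by 3 -> R0=(3,1,0,0) value=4
Op 11: merge R3<->R2 -> R3=(0,1,8,1) R2=(0,1,8,1)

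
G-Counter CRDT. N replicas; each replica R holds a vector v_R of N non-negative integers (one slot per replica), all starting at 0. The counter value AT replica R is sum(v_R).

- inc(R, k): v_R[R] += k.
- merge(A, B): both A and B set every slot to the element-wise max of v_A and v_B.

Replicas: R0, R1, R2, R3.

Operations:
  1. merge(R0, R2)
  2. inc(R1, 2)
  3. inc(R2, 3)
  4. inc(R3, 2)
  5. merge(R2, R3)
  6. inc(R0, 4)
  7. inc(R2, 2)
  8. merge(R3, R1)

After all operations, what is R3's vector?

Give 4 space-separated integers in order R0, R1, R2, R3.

Op 1: merge R0<->R2 -> R0=(0,0,0,0) R2=(0,0,0,0)
Op 2: inc R1 by 2 -> R1=(0,2,0,0) value=2
Op 3: inc R2 by 3 -> R2=(0,0,3,0) value=3
Op 4: inc R3 by 2 -> R3=(0,0,0,2) value=2
Op 5: merge R2<->R3 -> R2=(0,0,3,2) R3=(0,0,3,2)
Op 6: inc R0 by 4 -> R0=(4,0,0,0) value=4
Op 7: inc R2 by 2 -> R2=(0,0,5,2) value=7
Op 8: merge R3<->R1 -> R3=(0,2,3,2) R1=(0,2,3,2)

Answer: 0 2 3 2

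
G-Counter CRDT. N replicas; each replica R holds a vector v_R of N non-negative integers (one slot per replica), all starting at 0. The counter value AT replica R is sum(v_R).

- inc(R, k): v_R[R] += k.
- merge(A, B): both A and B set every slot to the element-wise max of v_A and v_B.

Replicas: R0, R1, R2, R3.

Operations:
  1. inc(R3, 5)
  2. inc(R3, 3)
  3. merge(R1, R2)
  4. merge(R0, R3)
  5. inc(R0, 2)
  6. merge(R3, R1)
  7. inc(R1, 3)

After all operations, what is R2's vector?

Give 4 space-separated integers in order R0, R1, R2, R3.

Op 1: inc R3 by 5 -> R3=(0,0,0,5) value=5
Op 2: inc R3 by 3 -> R3=(0,0,0,8) value=8
Op 3: merge R1<->R2 -> R1=(0,0,0,0) R2=(0,0,0,0)
Op 4: merge R0<->R3 -> R0=(0,0,0,8) R3=(0,0,0,8)
Op 5: inc R0 by 2 -> R0=(2,0,0,8) value=10
Op 6: merge R3<->R1 -> R3=(0,0,0,8) R1=(0,0,0,8)
Op 7: inc R1 by 3 -> R1=(0,3,0,8) value=11

Answer: 0 0 0 0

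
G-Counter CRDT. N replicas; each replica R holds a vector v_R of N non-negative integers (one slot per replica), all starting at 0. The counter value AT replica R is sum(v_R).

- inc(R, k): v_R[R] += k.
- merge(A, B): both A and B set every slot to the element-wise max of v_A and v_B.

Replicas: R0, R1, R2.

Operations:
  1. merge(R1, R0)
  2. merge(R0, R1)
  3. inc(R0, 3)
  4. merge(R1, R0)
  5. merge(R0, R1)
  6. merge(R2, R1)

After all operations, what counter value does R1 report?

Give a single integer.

Answer: 3

Derivation:
Op 1: merge R1<->R0 -> R1=(0,0,0) R0=(0,0,0)
Op 2: merge R0<->R1 -> R0=(0,0,0) R1=(0,0,0)
Op 3: inc R0 by 3 -> R0=(3,0,0) value=3
Op 4: merge R1<->R0 -> R1=(3,0,0) R0=(3,0,0)
Op 5: merge R0<->R1 -> R0=(3,0,0) R1=(3,0,0)
Op 6: merge R2<->R1 -> R2=(3,0,0) R1=(3,0,0)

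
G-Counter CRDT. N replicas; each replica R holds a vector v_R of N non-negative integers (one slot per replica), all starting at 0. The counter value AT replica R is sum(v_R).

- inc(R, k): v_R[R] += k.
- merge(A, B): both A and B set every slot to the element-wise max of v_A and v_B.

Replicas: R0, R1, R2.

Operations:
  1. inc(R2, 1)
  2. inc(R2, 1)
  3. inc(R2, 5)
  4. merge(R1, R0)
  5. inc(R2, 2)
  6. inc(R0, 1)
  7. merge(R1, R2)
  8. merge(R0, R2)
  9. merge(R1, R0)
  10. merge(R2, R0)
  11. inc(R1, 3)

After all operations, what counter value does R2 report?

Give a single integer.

Answer: 10

Derivation:
Op 1: inc R2 by 1 -> R2=(0,0,1) value=1
Op 2: inc R2 by 1 -> R2=(0,0,2) value=2
Op 3: inc R2 by 5 -> R2=(0,0,7) value=7
Op 4: merge R1<->R0 -> R1=(0,0,0) R0=(0,0,0)
Op 5: inc R2 by 2 -> R2=(0,0,9) value=9
Op 6: inc R0 by 1 -> R0=(1,0,0) value=1
Op 7: merge R1<->R2 -> R1=(0,0,9) R2=(0,0,9)
Op 8: merge R0<->R2 -> R0=(1,0,9) R2=(1,0,9)
Op 9: merge R1<->R0 -> R1=(1,0,9) R0=(1,0,9)
Op 10: merge R2<->R0 -> R2=(1,0,9) R0=(1,0,9)
Op 11: inc R1 by 3 -> R1=(1,3,9) value=13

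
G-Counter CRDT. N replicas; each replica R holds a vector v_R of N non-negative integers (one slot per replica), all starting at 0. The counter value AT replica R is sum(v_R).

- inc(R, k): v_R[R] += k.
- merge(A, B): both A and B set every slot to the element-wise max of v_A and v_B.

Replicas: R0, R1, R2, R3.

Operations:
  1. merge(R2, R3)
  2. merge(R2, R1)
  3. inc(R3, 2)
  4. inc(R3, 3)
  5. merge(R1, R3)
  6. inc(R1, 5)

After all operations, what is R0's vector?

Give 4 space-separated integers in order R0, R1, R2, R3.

Answer: 0 0 0 0

Derivation:
Op 1: merge R2<->R3 -> R2=(0,0,0,0) R3=(0,0,0,0)
Op 2: merge R2<->R1 -> R2=(0,0,0,0) R1=(0,0,0,0)
Op 3: inc R3 by 2 -> R3=(0,0,0,2) value=2
Op 4: inc R3 by 3 -> R3=(0,0,0,5) value=5
Op 5: merge R1<->R3 -> R1=(0,0,0,5) R3=(0,0,0,5)
Op 6: inc R1 by 5 -> R1=(0,5,0,5) value=10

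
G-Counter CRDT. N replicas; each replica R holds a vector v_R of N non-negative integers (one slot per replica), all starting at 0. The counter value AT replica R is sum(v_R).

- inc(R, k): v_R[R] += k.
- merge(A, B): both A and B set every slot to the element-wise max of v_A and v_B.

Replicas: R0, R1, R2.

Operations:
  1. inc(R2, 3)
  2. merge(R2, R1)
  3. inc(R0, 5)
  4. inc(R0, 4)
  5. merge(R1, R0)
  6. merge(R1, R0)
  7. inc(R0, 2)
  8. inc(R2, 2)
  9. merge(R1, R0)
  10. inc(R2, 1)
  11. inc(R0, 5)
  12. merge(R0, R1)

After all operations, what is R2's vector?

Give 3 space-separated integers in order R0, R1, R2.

Op 1: inc R2 by 3 -> R2=(0,0,3) value=3
Op 2: merge R2<->R1 -> R2=(0,0,3) R1=(0,0,3)
Op 3: inc R0 by 5 -> R0=(5,0,0) value=5
Op 4: inc R0 by 4 -> R0=(9,0,0) value=9
Op 5: merge R1<->R0 -> R1=(9,0,3) R0=(9,0,3)
Op 6: merge R1<->R0 -> R1=(9,0,3) R0=(9,0,3)
Op 7: inc R0 by 2 -> R0=(11,0,3) value=14
Op 8: inc R2 by 2 -> R2=(0,0,5) value=5
Op 9: merge R1<->R0 -> R1=(11,0,3) R0=(11,0,3)
Op 10: inc R2 by 1 -> R2=(0,0,6) value=6
Op 11: inc R0 by 5 -> R0=(16,0,3) value=19
Op 12: merge R0<->R1 -> R0=(16,0,3) R1=(16,0,3)

Answer: 0 0 6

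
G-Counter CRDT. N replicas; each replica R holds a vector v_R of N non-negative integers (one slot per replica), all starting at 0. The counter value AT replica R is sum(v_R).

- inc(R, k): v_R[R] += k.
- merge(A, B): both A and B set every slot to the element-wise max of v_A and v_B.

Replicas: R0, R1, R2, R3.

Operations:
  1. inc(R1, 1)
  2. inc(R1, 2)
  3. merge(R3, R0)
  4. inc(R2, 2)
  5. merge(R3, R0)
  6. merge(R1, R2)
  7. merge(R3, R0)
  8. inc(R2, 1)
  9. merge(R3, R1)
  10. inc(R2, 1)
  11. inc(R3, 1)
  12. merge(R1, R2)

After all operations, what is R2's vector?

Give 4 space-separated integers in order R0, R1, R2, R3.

Answer: 0 3 4 0

Derivation:
Op 1: inc R1 by 1 -> R1=(0,1,0,0) value=1
Op 2: inc R1 by 2 -> R1=(0,3,0,0) value=3
Op 3: merge R3<->R0 -> R3=(0,0,0,0) R0=(0,0,0,0)
Op 4: inc R2 by 2 -> R2=(0,0,2,0) value=2
Op 5: merge R3<->R0 -> R3=(0,0,0,0) R0=(0,0,0,0)
Op 6: merge R1<->R2 -> R1=(0,3,2,0) R2=(0,3,2,0)
Op 7: merge R3<->R0 -> R3=(0,0,0,0) R0=(0,0,0,0)
Op 8: inc R2 by 1 -> R2=(0,3,3,0) value=6
Op 9: merge R3<->R1 -> R3=(0,3,2,0) R1=(0,3,2,0)
Op 10: inc R2 by 1 -> R2=(0,3,4,0) value=7
Op 11: inc R3 by 1 -> R3=(0,3,2,1) value=6
Op 12: merge R1<->R2 -> R1=(0,3,4,0) R2=(0,3,4,0)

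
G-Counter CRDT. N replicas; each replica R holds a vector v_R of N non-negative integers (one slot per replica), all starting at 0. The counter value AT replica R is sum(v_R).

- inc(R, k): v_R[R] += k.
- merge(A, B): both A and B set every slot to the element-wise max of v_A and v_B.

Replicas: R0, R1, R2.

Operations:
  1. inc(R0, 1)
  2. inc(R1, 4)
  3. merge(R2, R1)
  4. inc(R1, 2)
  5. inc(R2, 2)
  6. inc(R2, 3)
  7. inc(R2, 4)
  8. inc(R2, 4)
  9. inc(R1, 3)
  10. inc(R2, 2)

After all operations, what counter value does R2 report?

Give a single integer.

Answer: 19

Derivation:
Op 1: inc R0 by 1 -> R0=(1,0,0) value=1
Op 2: inc R1 by 4 -> R1=(0,4,0) value=4
Op 3: merge R2<->R1 -> R2=(0,4,0) R1=(0,4,0)
Op 4: inc R1 by 2 -> R1=(0,6,0) value=6
Op 5: inc R2 by 2 -> R2=(0,4,2) value=6
Op 6: inc R2 by 3 -> R2=(0,4,5) value=9
Op 7: inc R2 by 4 -> R2=(0,4,9) value=13
Op 8: inc R2 by 4 -> R2=(0,4,13) value=17
Op 9: inc R1 by 3 -> R1=(0,9,0) value=9
Op 10: inc R2 by 2 -> R2=(0,4,15) value=19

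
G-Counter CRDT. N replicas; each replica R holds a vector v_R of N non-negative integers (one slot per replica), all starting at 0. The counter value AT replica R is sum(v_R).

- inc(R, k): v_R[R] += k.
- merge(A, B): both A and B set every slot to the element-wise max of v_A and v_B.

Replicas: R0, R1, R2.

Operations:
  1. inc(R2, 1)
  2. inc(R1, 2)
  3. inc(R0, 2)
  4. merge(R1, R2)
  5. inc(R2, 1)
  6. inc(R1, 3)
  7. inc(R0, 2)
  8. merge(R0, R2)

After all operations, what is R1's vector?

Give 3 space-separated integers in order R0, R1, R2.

Answer: 0 5 1

Derivation:
Op 1: inc R2 by 1 -> R2=(0,0,1) value=1
Op 2: inc R1 by 2 -> R1=(0,2,0) value=2
Op 3: inc R0 by 2 -> R0=(2,0,0) value=2
Op 4: merge R1<->R2 -> R1=(0,2,1) R2=(0,2,1)
Op 5: inc R2 by 1 -> R2=(0,2,2) value=4
Op 6: inc R1 by 3 -> R1=(0,5,1) value=6
Op 7: inc R0 by 2 -> R0=(4,0,0) value=4
Op 8: merge R0<->R2 -> R0=(4,2,2) R2=(4,2,2)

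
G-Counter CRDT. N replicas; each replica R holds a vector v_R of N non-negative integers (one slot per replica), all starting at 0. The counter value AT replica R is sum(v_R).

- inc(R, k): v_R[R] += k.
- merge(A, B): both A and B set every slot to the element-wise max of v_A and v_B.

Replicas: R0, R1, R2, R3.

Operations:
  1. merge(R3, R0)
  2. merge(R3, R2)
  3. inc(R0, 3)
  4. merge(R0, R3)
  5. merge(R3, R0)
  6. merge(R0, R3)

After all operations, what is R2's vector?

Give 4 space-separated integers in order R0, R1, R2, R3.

Answer: 0 0 0 0

Derivation:
Op 1: merge R3<->R0 -> R3=(0,0,0,0) R0=(0,0,0,0)
Op 2: merge R3<->R2 -> R3=(0,0,0,0) R2=(0,0,0,0)
Op 3: inc R0 by 3 -> R0=(3,0,0,0) value=3
Op 4: merge R0<->R3 -> R0=(3,0,0,0) R3=(3,0,0,0)
Op 5: merge R3<->R0 -> R3=(3,0,0,0) R0=(3,0,0,0)
Op 6: merge R0<->R3 -> R0=(3,0,0,0) R3=(3,0,0,0)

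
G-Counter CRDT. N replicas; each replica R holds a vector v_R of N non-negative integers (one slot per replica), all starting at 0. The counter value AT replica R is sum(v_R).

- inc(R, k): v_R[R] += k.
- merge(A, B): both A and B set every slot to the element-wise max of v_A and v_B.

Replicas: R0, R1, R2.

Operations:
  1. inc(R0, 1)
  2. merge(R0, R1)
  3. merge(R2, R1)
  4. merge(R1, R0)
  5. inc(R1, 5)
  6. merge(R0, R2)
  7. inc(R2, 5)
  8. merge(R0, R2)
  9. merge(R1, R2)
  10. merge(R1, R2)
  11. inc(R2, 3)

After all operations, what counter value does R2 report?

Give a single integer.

Op 1: inc R0 by 1 -> R0=(1,0,0) value=1
Op 2: merge R0<->R1 -> R0=(1,0,0) R1=(1,0,0)
Op 3: merge R2<->R1 -> R2=(1,0,0) R1=(1,0,0)
Op 4: merge R1<->R0 -> R1=(1,0,0) R0=(1,0,0)
Op 5: inc R1 by 5 -> R1=(1,5,0) value=6
Op 6: merge R0<->R2 -> R0=(1,0,0) R2=(1,0,0)
Op 7: inc R2 by 5 -> R2=(1,0,5) value=6
Op 8: merge R0<->R2 -> R0=(1,0,5) R2=(1,0,5)
Op 9: merge R1<->R2 -> R1=(1,5,5) R2=(1,5,5)
Op 10: merge R1<->R2 -> R1=(1,5,5) R2=(1,5,5)
Op 11: inc R2 by 3 -> R2=(1,5,8) value=14

Answer: 14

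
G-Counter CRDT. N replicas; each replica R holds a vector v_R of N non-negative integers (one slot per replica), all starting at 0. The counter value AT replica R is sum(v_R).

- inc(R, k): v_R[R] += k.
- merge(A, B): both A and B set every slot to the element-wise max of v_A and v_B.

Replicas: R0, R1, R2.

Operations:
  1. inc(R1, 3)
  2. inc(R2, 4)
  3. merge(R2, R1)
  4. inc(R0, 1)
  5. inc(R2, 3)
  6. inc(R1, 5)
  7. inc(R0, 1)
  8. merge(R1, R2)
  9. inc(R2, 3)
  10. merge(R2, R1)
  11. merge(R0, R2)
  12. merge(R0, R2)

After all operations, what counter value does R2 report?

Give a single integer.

Op 1: inc R1 by 3 -> R1=(0,3,0) value=3
Op 2: inc R2 by 4 -> R2=(0,0,4) value=4
Op 3: merge R2<->R1 -> R2=(0,3,4) R1=(0,3,4)
Op 4: inc R0 by 1 -> R0=(1,0,0) value=1
Op 5: inc R2 by 3 -> R2=(0,3,7) value=10
Op 6: inc R1 by 5 -> R1=(0,8,4) value=12
Op 7: inc R0 by 1 -> R0=(2,0,0) value=2
Op 8: merge R1<->R2 -> R1=(0,8,7) R2=(0,8,7)
Op 9: inc R2 by 3 -> R2=(0,8,10) value=18
Op 10: merge R2<->R1 -> R2=(0,8,10) R1=(0,8,10)
Op 11: merge R0<->R2 -> R0=(2,8,10) R2=(2,8,10)
Op 12: merge R0<->R2 -> R0=(2,8,10) R2=(2,8,10)

Answer: 20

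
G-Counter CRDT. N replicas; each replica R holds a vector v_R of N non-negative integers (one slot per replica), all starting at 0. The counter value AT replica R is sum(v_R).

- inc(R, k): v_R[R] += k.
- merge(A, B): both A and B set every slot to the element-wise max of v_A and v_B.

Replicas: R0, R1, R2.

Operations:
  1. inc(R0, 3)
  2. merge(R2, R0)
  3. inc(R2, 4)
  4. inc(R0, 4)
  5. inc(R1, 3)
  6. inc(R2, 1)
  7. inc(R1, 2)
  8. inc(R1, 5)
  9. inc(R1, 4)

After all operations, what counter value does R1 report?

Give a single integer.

Answer: 14

Derivation:
Op 1: inc R0 by 3 -> R0=(3,0,0) value=3
Op 2: merge R2<->R0 -> R2=(3,0,0) R0=(3,0,0)
Op 3: inc R2 by 4 -> R2=(3,0,4) value=7
Op 4: inc R0 by 4 -> R0=(7,0,0) value=7
Op 5: inc R1 by 3 -> R1=(0,3,0) value=3
Op 6: inc R2 by 1 -> R2=(3,0,5) value=8
Op 7: inc R1 by 2 -> R1=(0,5,0) value=5
Op 8: inc R1 by 5 -> R1=(0,10,0) value=10
Op 9: inc R1 by 4 -> R1=(0,14,0) value=14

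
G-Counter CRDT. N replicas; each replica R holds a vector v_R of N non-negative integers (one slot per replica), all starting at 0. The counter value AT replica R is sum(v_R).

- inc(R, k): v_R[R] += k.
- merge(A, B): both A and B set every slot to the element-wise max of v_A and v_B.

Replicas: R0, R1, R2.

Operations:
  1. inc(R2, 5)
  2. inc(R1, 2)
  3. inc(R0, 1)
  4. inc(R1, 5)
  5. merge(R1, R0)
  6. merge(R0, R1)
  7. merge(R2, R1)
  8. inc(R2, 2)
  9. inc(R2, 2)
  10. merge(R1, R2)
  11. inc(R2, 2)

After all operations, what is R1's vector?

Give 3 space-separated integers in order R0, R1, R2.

Op 1: inc R2 by 5 -> R2=(0,0,5) value=5
Op 2: inc R1 by 2 -> R1=(0,2,0) value=2
Op 3: inc R0 by 1 -> R0=(1,0,0) value=1
Op 4: inc R1 by 5 -> R1=(0,7,0) value=7
Op 5: merge R1<->R0 -> R1=(1,7,0) R0=(1,7,0)
Op 6: merge R0<->R1 -> R0=(1,7,0) R1=(1,7,0)
Op 7: merge R2<->R1 -> R2=(1,7,5) R1=(1,7,5)
Op 8: inc R2 by 2 -> R2=(1,7,7) value=15
Op 9: inc R2 by 2 -> R2=(1,7,9) value=17
Op 10: merge R1<->R2 -> R1=(1,7,9) R2=(1,7,9)
Op 11: inc R2 by 2 -> R2=(1,7,11) value=19

Answer: 1 7 9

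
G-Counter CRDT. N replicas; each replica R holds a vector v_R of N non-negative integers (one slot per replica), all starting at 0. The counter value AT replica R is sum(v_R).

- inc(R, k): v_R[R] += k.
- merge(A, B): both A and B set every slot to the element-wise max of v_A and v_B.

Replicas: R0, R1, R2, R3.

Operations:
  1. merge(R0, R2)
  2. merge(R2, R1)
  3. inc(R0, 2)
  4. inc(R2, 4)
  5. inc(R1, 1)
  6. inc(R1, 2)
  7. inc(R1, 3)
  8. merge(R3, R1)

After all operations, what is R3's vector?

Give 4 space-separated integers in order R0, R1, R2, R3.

Answer: 0 6 0 0

Derivation:
Op 1: merge R0<->R2 -> R0=(0,0,0,0) R2=(0,0,0,0)
Op 2: merge R2<->R1 -> R2=(0,0,0,0) R1=(0,0,0,0)
Op 3: inc R0 by 2 -> R0=(2,0,0,0) value=2
Op 4: inc R2 by 4 -> R2=(0,0,4,0) value=4
Op 5: inc R1 by 1 -> R1=(0,1,0,0) value=1
Op 6: inc R1 by 2 -> R1=(0,3,0,0) value=3
Op 7: inc R1 by 3 -> R1=(0,6,0,0) value=6
Op 8: merge R3<->R1 -> R3=(0,6,0,0) R1=(0,6,0,0)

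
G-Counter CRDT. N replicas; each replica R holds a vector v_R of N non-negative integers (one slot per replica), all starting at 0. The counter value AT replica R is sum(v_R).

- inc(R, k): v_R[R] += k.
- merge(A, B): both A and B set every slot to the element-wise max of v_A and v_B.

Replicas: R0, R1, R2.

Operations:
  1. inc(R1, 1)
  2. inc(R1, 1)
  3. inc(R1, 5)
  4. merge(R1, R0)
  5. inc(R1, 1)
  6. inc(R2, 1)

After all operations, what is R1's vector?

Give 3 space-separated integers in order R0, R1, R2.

Answer: 0 8 0

Derivation:
Op 1: inc R1 by 1 -> R1=(0,1,0) value=1
Op 2: inc R1 by 1 -> R1=(0,2,0) value=2
Op 3: inc R1 by 5 -> R1=(0,7,0) value=7
Op 4: merge R1<->R0 -> R1=(0,7,0) R0=(0,7,0)
Op 5: inc R1 by 1 -> R1=(0,8,0) value=8
Op 6: inc R2 by 1 -> R2=(0,0,1) value=1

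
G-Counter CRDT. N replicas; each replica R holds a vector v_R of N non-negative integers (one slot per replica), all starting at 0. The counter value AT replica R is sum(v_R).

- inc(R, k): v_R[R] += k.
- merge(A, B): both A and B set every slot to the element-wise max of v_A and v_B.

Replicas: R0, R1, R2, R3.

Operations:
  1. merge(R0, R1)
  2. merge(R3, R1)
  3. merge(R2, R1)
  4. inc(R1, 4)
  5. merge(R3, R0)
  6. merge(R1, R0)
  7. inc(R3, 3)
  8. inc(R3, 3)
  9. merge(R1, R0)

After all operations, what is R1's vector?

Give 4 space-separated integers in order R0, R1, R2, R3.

Op 1: merge R0<->R1 -> R0=(0,0,0,0) R1=(0,0,0,0)
Op 2: merge R3<->R1 -> R3=(0,0,0,0) R1=(0,0,0,0)
Op 3: merge R2<->R1 -> R2=(0,0,0,0) R1=(0,0,0,0)
Op 4: inc R1 by 4 -> R1=(0,4,0,0) value=4
Op 5: merge R3<->R0 -> R3=(0,0,0,0) R0=(0,0,0,0)
Op 6: merge R1<->R0 -> R1=(0,4,0,0) R0=(0,4,0,0)
Op 7: inc R3 by 3 -> R3=(0,0,0,3) value=3
Op 8: inc R3 by 3 -> R3=(0,0,0,6) value=6
Op 9: merge R1<->R0 -> R1=(0,4,0,0) R0=(0,4,0,0)

Answer: 0 4 0 0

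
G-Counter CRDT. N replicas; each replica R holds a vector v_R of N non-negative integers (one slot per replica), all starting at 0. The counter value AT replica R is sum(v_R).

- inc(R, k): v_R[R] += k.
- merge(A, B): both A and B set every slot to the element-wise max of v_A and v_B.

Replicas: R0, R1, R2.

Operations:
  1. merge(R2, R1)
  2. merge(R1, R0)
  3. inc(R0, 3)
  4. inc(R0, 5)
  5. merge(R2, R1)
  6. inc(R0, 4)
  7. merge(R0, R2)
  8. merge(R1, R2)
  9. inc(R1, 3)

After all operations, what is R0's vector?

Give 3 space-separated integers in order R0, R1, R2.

Answer: 12 0 0

Derivation:
Op 1: merge R2<->R1 -> R2=(0,0,0) R1=(0,0,0)
Op 2: merge R1<->R0 -> R1=(0,0,0) R0=(0,0,0)
Op 3: inc R0 by 3 -> R0=(3,0,0) value=3
Op 4: inc R0 by 5 -> R0=(8,0,0) value=8
Op 5: merge R2<->R1 -> R2=(0,0,0) R1=(0,0,0)
Op 6: inc R0 by 4 -> R0=(12,0,0) value=12
Op 7: merge R0<->R2 -> R0=(12,0,0) R2=(12,0,0)
Op 8: merge R1<->R2 -> R1=(12,0,0) R2=(12,0,0)
Op 9: inc R1 by 3 -> R1=(12,3,0) value=15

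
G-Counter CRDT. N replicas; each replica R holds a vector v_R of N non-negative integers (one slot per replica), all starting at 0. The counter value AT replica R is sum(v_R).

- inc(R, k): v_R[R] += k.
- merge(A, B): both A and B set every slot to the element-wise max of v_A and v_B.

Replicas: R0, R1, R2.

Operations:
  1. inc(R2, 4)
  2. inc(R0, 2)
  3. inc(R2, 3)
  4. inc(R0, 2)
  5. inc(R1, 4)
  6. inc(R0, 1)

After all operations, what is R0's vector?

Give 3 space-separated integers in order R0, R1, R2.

Op 1: inc R2 by 4 -> R2=(0,0,4) value=4
Op 2: inc R0 by 2 -> R0=(2,0,0) value=2
Op 3: inc R2 by 3 -> R2=(0,0,7) value=7
Op 4: inc R0 by 2 -> R0=(4,0,0) value=4
Op 5: inc R1 by 4 -> R1=(0,4,0) value=4
Op 6: inc R0 by 1 -> R0=(5,0,0) value=5

Answer: 5 0 0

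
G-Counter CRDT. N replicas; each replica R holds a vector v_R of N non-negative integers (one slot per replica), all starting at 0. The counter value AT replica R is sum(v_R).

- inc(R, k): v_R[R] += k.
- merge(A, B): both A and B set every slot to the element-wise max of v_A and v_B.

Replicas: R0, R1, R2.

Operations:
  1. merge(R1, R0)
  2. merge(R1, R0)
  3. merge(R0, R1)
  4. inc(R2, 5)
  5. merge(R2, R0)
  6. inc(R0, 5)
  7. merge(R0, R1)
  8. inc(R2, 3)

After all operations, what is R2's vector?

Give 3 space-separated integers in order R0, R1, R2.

Answer: 0 0 8

Derivation:
Op 1: merge R1<->R0 -> R1=(0,0,0) R0=(0,0,0)
Op 2: merge R1<->R0 -> R1=(0,0,0) R0=(0,0,0)
Op 3: merge R0<->R1 -> R0=(0,0,0) R1=(0,0,0)
Op 4: inc R2 by 5 -> R2=(0,0,5) value=5
Op 5: merge R2<->R0 -> R2=(0,0,5) R0=(0,0,5)
Op 6: inc R0 by 5 -> R0=(5,0,5) value=10
Op 7: merge R0<->R1 -> R0=(5,0,5) R1=(5,0,5)
Op 8: inc R2 by 3 -> R2=(0,0,8) value=8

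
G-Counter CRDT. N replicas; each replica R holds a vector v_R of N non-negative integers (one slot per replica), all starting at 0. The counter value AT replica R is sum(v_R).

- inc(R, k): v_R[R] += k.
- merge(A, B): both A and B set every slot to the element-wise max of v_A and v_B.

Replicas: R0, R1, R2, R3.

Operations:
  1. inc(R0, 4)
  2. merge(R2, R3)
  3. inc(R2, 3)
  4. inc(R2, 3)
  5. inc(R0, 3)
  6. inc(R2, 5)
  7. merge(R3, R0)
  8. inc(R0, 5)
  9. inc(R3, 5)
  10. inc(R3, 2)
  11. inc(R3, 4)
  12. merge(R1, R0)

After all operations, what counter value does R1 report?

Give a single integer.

Op 1: inc R0 by 4 -> R0=(4,0,0,0) value=4
Op 2: merge R2<->R3 -> R2=(0,0,0,0) R3=(0,0,0,0)
Op 3: inc R2 by 3 -> R2=(0,0,3,0) value=3
Op 4: inc R2 by 3 -> R2=(0,0,6,0) value=6
Op 5: inc R0 by 3 -> R0=(7,0,0,0) value=7
Op 6: inc R2 by 5 -> R2=(0,0,11,0) value=11
Op 7: merge R3<->R0 -> R3=(7,0,0,0) R0=(7,0,0,0)
Op 8: inc R0 by 5 -> R0=(12,0,0,0) value=12
Op 9: inc R3 by 5 -> R3=(7,0,0,5) value=12
Op 10: inc R3 by 2 -> R3=(7,0,0,7) value=14
Op 11: inc R3 by 4 -> R3=(7,0,0,11) value=18
Op 12: merge R1<->R0 -> R1=(12,0,0,0) R0=(12,0,0,0)

Answer: 12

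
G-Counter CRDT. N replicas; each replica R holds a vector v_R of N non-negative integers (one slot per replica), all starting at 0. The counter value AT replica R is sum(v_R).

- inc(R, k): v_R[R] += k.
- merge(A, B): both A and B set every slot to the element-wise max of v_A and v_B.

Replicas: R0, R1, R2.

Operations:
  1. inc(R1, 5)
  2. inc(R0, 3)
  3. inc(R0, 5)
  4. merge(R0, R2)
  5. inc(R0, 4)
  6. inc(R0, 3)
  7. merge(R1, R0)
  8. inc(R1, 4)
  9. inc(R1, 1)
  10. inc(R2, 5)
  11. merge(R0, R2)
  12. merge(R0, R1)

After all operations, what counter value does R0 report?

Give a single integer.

Op 1: inc R1 by 5 -> R1=(0,5,0) value=5
Op 2: inc R0 by 3 -> R0=(3,0,0) value=3
Op 3: inc R0 by 5 -> R0=(8,0,0) value=8
Op 4: merge R0<->R2 -> R0=(8,0,0) R2=(8,0,0)
Op 5: inc R0 by 4 -> R0=(12,0,0) value=12
Op 6: inc R0 by 3 -> R0=(15,0,0) value=15
Op 7: merge R1<->R0 -> R1=(15,5,0) R0=(15,5,0)
Op 8: inc R1 by 4 -> R1=(15,9,0) value=24
Op 9: inc R1 by 1 -> R1=(15,10,0) value=25
Op 10: inc R2 by 5 -> R2=(8,0,5) value=13
Op 11: merge R0<->R2 -> R0=(15,5,5) R2=(15,5,5)
Op 12: merge R0<->R1 -> R0=(15,10,5) R1=(15,10,5)

Answer: 30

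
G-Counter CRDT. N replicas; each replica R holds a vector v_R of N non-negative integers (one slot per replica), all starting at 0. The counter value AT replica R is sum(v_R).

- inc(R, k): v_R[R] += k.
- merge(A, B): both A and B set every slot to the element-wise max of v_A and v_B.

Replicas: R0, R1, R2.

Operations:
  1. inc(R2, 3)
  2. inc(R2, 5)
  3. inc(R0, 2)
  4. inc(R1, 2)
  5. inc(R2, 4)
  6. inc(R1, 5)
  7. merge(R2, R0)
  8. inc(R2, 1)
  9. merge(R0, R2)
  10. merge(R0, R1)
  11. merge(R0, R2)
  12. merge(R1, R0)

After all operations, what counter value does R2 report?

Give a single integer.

Answer: 22

Derivation:
Op 1: inc R2 by 3 -> R2=(0,0,3) value=3
Op 2: inc R2 by 5 -> R2=(0,0,8) value=8
Op 3: inc R0 by 2 -> R0=(2,0,0) value=2
Op 4: inc R1 by 2 -> R1=(0,2,0) value=2
Op 5: inc R2 by 4 -> R2=(0,0,12) value=12
Op 6: inc R1 by 5 -> R1=(0,7,0) value=7
Op 7: merge R2<->R0 -> R2=(2,0,12) R0=(2,0,12)
Op 8: inc R2 by 1 -> R2=(2,0,13) value=15
Op 9: merge R0<->R2 -> R0=(2,0,13) R2=(2,0,13)
Op 10: merge R0<->R1 -> R0=(2,7,13) R1=(2,7,13)
Op 11: merge R0<->R2 -> R0=(2,7,13) R2=(2,7,13)
Op 12: merge R1<->R0 -> R1=(2,7,13) R0=(2,7,13)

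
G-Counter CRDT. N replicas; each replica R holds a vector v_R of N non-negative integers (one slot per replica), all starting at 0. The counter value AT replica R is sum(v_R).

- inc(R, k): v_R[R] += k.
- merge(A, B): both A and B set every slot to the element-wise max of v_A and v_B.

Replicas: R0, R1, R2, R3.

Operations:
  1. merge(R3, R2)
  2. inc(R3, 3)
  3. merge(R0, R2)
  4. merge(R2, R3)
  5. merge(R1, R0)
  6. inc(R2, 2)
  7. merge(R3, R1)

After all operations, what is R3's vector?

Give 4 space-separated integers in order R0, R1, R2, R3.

Answer: 0 0 0 3

Derivation:
Op 1: merge R3<->R2 -> R3=(0,0,0,0) R2=(0,0,0,0)
Op 2: inc R3 by 3 -> R3=(0,0,0,3) value=3
Op 3: merge R0<->R2 -> R0=(0,0,0,0) R2=(0,0,0,0)
Op 4: merge R2<->R3 -> R2=(0,0,0,3) R3=(0,0,0,3)
Op 5: merge R1<->R0 -> R1=(0,0,0,0) R0=(0,0,0,0)
Op 6: inc R2 by 2 -> R2=(0,0,2,3) value=5
Op 7: merge R3<->R1 -> R3=(0,0,0,3) R1=(0,0,0,3)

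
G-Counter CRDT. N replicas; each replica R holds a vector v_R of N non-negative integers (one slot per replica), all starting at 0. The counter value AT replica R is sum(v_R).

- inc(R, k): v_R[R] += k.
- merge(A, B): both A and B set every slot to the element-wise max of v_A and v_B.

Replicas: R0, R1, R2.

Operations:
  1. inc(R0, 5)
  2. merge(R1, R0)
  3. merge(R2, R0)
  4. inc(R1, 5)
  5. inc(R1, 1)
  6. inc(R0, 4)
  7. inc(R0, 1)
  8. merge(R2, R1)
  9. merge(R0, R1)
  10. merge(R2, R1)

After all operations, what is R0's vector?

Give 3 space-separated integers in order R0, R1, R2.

Op 1: inc R0 by 5 -> R0=(5,0,0) value=5
Op 2: merge R1<->R0 -> R1=(5,0,0) R0=(5,0,0)
Op 3: merge R2<->R0 -> R2=(5,0,0) R0=(5,0,0)
Op 4: inc R1 by 5 -> R1=(5,5,0) value=10
Op 5: inc R1 by 1 -> R1=(5,6,0) value=11
Op 6: inc R0 by 4 -> R0=(9,0,0) value=9
Op 7: inc R0 by 1 -> R0=(10,0,0) value=10
Op 8: merge R2<->R1 -> R2=(5,6,0) R1=(5,6,0)
Op 9: merge R0<->R1 -> R0=(10,6,0) R1=(10,6,0)
Op 10: merge R2<->R1 -> R2=(10,6,0) R1=(10,6,0)

Answer: 10 6 0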